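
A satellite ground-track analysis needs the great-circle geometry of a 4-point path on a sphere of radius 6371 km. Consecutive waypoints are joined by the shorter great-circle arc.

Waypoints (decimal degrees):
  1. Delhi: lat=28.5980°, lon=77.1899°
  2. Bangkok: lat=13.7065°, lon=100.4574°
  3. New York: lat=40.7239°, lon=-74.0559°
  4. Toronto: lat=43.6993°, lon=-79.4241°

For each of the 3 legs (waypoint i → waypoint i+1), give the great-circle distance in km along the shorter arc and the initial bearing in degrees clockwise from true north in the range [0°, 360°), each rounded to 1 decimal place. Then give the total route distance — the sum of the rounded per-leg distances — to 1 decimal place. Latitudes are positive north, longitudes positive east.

Leg 1: φ1=0.4991293, φ2=0.2392236, Δφ=-0.2599057, Δλ=0.4060945 rad; a=sin²(Δφ/2)+cosφ1·cosφ2·sin²(Δλ/2)=0.0514797282; c=2·atan2(√a, √(1-a))=0.457769388; dist=6371·c=2916.449 ≈ 2916.4 km; running total=2916.4 km
Leg 1 bearing: y=sinΔλ·cosφ2=0.38377506, x=cosφ1·sinφ2-sinφ1·cosφ2·cosΔλ=-0.21916881; θ=atan2(y, x)=119.7301° ≈ 119.7°
Leg 2: φ1=0.2392236, φ2=0.7107661, Δφ=0.4715426, Δλ=-3.0458317 rad; a=sin²(Δφ/2)+cosφ1·cosφ2·sin²(Δλ/2)=0.7891590737; c=2·atan2(√a, √(1-a))=2.187461937; dist=6371·c=13936.320 ≈ 13936.3 km; running total=16852.7 km
Leg 2 bearing: y=sinΔλ·cosφ2=-0.07246276, x=cosφ1·sinφ2-sinφ1·cosφ2·cosΔλ=0.81258678; θ=atan2(y, x)=-5.0959° <0 so +360° → 354.9041° ≈ 354.9°
Leg 3: φ1=0.7107661, φ2=0.7626967, Δφ=0.0519305, Δλ=-0.0936928 rad; a=sin²(Δφ/2)+cosφ1·cosφ2·sin²(Δλ/2)=0.0018756113; c=2·atan2(√a, √(1-a))=0.086643755; dist=6371·c=552.007 ≈ 552.0 km; running total=17404.7 km
Leg 3 bearing: y=sinΔλ·cosφ2=-0.06763852, x=cosφ1·sinφ2-sinφ1·cosφ2·cosΔλ=0.05397596; θ=atan2(y, x)=-51.4099° <0 so +360° → 308.5901° ≈ 308.6°

Leg 1: dist=2916.4 km, bearing=119.7°
Leg 2: dist=13936.3 km, bearing=354.9°
Leg 3: dist=552.0 km, bearing=308.6°
Total: 17404.7 km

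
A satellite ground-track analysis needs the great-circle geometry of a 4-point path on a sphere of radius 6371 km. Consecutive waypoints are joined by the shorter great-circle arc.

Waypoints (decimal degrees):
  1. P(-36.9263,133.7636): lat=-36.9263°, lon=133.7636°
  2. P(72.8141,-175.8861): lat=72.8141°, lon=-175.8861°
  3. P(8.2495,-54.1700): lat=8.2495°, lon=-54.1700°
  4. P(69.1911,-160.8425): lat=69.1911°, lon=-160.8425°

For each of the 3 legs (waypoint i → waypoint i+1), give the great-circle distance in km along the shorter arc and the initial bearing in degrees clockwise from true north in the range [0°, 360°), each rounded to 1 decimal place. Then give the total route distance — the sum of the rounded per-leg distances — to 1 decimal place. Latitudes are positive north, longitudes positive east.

Leg 1: dist=12791.8 km, bearing=14.5°
Leg 2: dist=10113.6 km, bearing=57.3°
Leg 3: dist=9795.6 km, bearing=340.1°
Total: 32701.0 km

Leg 1: φ1=-0.6444855, φ2=1.2708458, Δφ=1.9153313, Δλ=-5.4044068 rad; a=sin²(Δφ/2)+cosφ1·cosφ2·sin²(Δλ/2)=0.7116215051; c=2·atan2(√a, √(1-a))=2.007818084; dist=6371·c=12791.809 ≈ 12791.8 km; running total=12791.8 km
Leg 1 bearing: y=sinΔλ·cosφ2=0.22750237, x=cosφ1·sinφ2-sinφ1·cosφ2·cosΔλ=0.87698804; θ=atan2(y, x)=14.5427° ≈ 14.5°
Leg 2: φ1=1.2708458, φ2=0.1439809, Δφ=-1.1268649, Δλ=2.1243467 rad; a=sin²(Δφ/2)+cosφ1·cosφ2·sin²(Δλ/2)=0.5083242111; c=2·atan2(√a, √(1-a))=1.587445518; dist=6371·c=10113.615 ≈ 10113.6 km; running total=22905.4 km
Leg 2 bearing: y=sinΔλ·cosφ2=0.84186130, x=cosφ1·sinφ2-sinφ1·cosφ2·cosΔλ=0.53943710; θ=atan2(y, x)=57.3496° ≈ 57.3°
Leg 3: φ1=0.1439809, φ2=1.2076125, Δφ=1.0636316, Δλ=-1.8617863 rad; a=sin²(Δφ/2)+cosφ1·cosφ2·sin²(Δλ/2)=0.4833714481; c=2·atan2(√a, √(1-a))=1.537533089; dist=6371·c=9795.623 ≈ 9795.6 km; running total=32701.0 km
Leg 3 bearing: y=sinΔλ·cosφ2=-0.34031748, x=cosφ1·sinφ2-sinφ1·cosφ2·cosΔλ=0.93972229; θ=atan2(y, x)=-19.9077° <0 so +360° → 340.0923° ≈ 340.1°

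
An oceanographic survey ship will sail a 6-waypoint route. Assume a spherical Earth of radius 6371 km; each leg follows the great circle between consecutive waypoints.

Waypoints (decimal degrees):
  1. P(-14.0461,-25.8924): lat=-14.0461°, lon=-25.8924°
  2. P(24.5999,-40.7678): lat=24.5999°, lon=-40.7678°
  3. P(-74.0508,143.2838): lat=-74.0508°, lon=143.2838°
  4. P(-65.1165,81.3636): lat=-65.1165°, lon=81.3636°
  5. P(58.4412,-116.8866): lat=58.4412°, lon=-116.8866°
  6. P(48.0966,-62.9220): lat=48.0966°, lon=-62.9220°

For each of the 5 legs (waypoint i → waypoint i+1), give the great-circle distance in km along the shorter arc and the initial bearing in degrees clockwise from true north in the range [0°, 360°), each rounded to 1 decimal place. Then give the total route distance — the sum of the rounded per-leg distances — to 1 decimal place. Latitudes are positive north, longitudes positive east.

Leg 1: dist=4590.5 km, bearing=339.3°
Leg 2: dist=14511.2 km, bearing=181.5°
Leg 3: dist=2455.0 km, bearing=261.0°
Leg 4: dist=18809.3 km, bearing=119.4°
Leg 5: dist=3655.8 km, bearing=84.2°
Total: 44021.8 km

Leg 1: φ1=-0.2451507, φ2=0.4293493, Δφ=0.6744999, Δλ=-0.2596247 rad; a=sin²(Δφ/2)+cosφ1·cosφ2·sin²(Δλ/2)=0.1242706932; c=2·atan2(√a, √(1-a))=0.720526266; dist=6371·c=4590.473 ≈ 4590.5 km; running total=4590.5 km
Leg 1 bearing: y=sinΔλ·cosφ2=-0.23341733, x=cosφ1·sinφ2-sinφ1·cosφ2·cosΔλ=0.61711126; θ=atan2(y, x)=-20.7187° <0 so +360° → 339.2813° ≈ 339.3°
Leg 2: φ1=0.4293493, φ2=-1.2924303, Δφ=-1.7217795, Δλ=3.2123064 rad; a=sin²(Δφ/2)+cosφ1·cosφ2·sin²(Δλ/2)=0.8247375195; c=2·atan2(√a, √(1-a))=2.277690169; dist=6371·c=14511.164 ≈ 14511.2 km; running total=19101.7 km
Leg 2 bearing: y=sinΔλ·cosφ2=-0.01941489, x=cosφ1·sinφ2-sinφ1·cosφ2·cosΔλ=-0.76013501; θ=atan2(y, x)=-178.5369° <0 so +360° → 181.4631° ≈ 181.5°
Leg 3: φ1=-1.2924303, φ2=-1.1364973, Δφ=0.1559330, Δλ=-1.0807114 rad; a=sin²(Δφ/2)+cosφ1·cosφ2·sin²(Δλ/2)=0.0366659176; c=2·atan2(√a, √(1-a))=0.385346716; dist=6371·c=2455.044 ≈ 2455.0 km; running total=21556.7 km
Leg 3 bearing: y=sinΔλ·cosφ2=-0.37124642, x=cosφ1·sinφ2-sinφ1·cosφ2·cosΔλ=-0.05884055; θ=atan2(y, x)=-99.0062° <0 so +360° → 260.9938° ≈ 261.0°
Leg 4: φ1=-1.1364973, φ2=1.0199914, Δφ=2.1564887, Δλ=-3.4601187 rad; a=sin²(Δφ/2)+cosφ1·cosφ2·sin²(Δλ/2)=0.9910716221; c=2·atan2(√a, √(1-a))=2.952330115; dist=6371·c=18809.295 ≈ 18809.3 km; running total=40366.0 km
Leg 4 bearing: y=sinΔλ·cosφ2=0.16390331, x=cosφ1·sinφ2-sinφ1·cosφ2·cosΔλ=-0.09235990; θ=atan2(y, x)=119.4014° ≈ 119.4°
Leg 5: φ1=1.0199914, φ2=0.8394440, Δφ=-0.1805473, Δλ=0.9418599 rad; a=sin²(Δφ/2)+cosφ1·cosφ2·sin²(Δλ/2)=0.0800844766; c=2·atan2(√a, √(1-a))=0.573824414; dist=6371·c=3655.835 ≈ 3655.8 km; running total=44021.8 km
Leg 5 bearing: y=sinΔλ·cosφ2=0.54008097, x=cosφ1·sinφ2-sinφ1·cosφ2·cosΔλ=0.05473902; θ=atan2(y, x)=84.2126° ≈ 84.2°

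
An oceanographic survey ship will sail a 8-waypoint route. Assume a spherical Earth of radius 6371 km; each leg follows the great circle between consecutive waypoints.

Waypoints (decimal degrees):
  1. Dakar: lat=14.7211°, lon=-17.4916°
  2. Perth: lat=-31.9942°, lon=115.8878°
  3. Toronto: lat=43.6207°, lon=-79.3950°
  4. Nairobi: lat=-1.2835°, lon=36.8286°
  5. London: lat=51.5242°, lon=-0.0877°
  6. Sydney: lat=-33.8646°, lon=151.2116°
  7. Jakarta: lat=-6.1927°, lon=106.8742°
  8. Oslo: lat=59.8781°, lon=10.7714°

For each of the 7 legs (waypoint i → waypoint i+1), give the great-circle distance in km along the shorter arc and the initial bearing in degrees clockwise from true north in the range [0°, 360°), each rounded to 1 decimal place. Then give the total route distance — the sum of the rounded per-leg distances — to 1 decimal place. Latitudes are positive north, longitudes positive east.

Leg 1: dist=14929.9 km, bearing=120.6°
Leg 2: dist=18157.0 km, bearing=41.6°
Leg 3: dist=12185.6 km, bearing=72.2°
Leg 4: dist=6819.4 km, bearing=334.8°
Leg 5: dist=16990.4 km, bearing=60.7°
Leg 6: dist=5494.9 km, bearing=293.8°
Leg 7: dist=10943.3 km, bearing=329.7°
Total: 85520.5 km

Leg 1: φ1=0.2569317, φ2=-0.5584041, Δφ=-0.8153358, Δλ=2.3279097 rad; a=sin²(Δφ/2)+cosφ1·cosφ2·sin²(Δλ/2)=0.8490078624; c=2·atan2(√a, √(1-a))=2.343419052; dist=6371·c=14929.923 ≈ 14929.9 km; running total=14929.9 km
Leg 1 bearing: y=sinΔλ·cosφ2=0.61641871, x=cosφ1·sinφ2-sinφ1·cosφ2·cosΔλ=-0.36442012; θ=atan2(y, x)=120.5911° ≈ 120.6°
Leg 2: φ1=-0.5584041, φ2=0.7613248, Δφ=1.3197290, Δλ=-3.4083278 rad; a=sin²(Δφ/2)+cosφ1·cosφ2·sin²(Δλ/2)=0.9788852107; c=2·atan2(√a, √(1-a))=2.849941510; dist=6371·c=18156.977 ≈ 18157.0 km; running total=33086.9 km
Leg 2 bearing: y=sinΔλ·cosφ2=0.19081406, x=cosφ1·sinφ2-sinφ1·cosφ2·cosΔλ=0.21509490; θ=atan2(y, x)=41.5767° ≈ 41.6°
Leg 3: φ1=0.7613248, φ2=-0.0224013, Δφ=-0.7837261, Δλ=2.0284845 rad; a=sin²(Δφ/2)+cosφ1·cosφ2·sin²(Δλ/2)=0.6676281487; c=2·atan2(√a, √(1-a))=1.912673585; dist=6371·c=12185.643 ≈ 12185.6 km; running total=45272.5 km
Leg 3 bearing: y=sinΔλ·cosφ2=0.89685136, x=cosφ1·sinφ2-sinφ1·cosφ2·cosΔλ=0.28854956; θ=atan2(y, x)=72.1651° ≈ 72.2°
Leg 4: φ1=-0.0224013, φ2=0.8992669, Δφ=0.9216682, Δλ=-0.6443110 rad; a=sin²(Δφ/2)+cosφ1·cosφ2·sin²(Δλ/2)=0.2601079717; c=2·atan2(√a, √(1-a))=1.070387752; dist=6371·c=6819.440 ≈ 6819.4 km; running total=52091.9 km
Leg 4 bearing: y=sinΔλ·cosφ2=-0.37371341, x=cosφ1·sinφ2-sinφ1·cosφ2·cosΔλ=0.79381707; θ=atan2(y, x)=-25.2101° <0 so +360° → 334.7899° ≈ 334.8°
Leg 5: φ1=0.8992669, φ2=-0.5910488, Δφ=-1.4903157, Δλ=2.6406709 rad; a=sin²(Δφ/2)+cosφ1·cosφ2·sin²(Δλ/2)=0.9447010183; c=2·atan2(√a, √(1-a))=2.666831733; dist=6371·c=16990.385 ≈ 16990.4 km; running total=69082.3 km
Leg 5 bearing: y=sinΔλ·cosφ2=0.39876571, x=cosφ1·sinφ2-sinφ1·cosφ2·cosΔλ=0.22349480; θ=atan2(y, x)=60.7308° ≈ 60.7°
Leg 6: φ1=-0.5910488, φ2=-0.1080830, Δφ=0.4829658, Δλ=-0.7738336 rad; a=sin²(Δφ/2)+cosφ1·cosφ2·sin²(Δλ/2)=0.1747269267; c=2·atan2(√a, √(1-a))=0.862492993; dist=6371·c=5494.943 ≈ 5494.9 km; running total=74577.2 km
Leg 6 bearing: y=sinΔλ·cosφ2=-0.69480413, x=cosφ1·sinφ2-sinφ1·cosφ2·cosΔλ=0.30665442; θ=atan2(y, x)=-66.1856° <0 so +360° → 293.8144° ≈ 293.8°
Leg 7: φ1=-0.1080830, φ2=1.0450700, Δφ=1.1531530, Δλ=-1.6773103 rad; a=sin²(Δφ/2)+cosφ1·cosφ2·sin²(Δλ/2)=0.5731731483; c=2·atan2(√a, √(1-a))=1.717670112; dist=6371·c=10943.276 ≈ 10943.3 km; running total=85520.5 km
Leg 7 bearing: y=sinΔλ·cosφ2=-0.49899732, x=cosφ1·sinφ2-sinφ1·cosφ2·cosΔλ=0.85415715; θ=atan2(y, x)=-30.2934° <0 so +360° → 329.7066° ≈ 329.7°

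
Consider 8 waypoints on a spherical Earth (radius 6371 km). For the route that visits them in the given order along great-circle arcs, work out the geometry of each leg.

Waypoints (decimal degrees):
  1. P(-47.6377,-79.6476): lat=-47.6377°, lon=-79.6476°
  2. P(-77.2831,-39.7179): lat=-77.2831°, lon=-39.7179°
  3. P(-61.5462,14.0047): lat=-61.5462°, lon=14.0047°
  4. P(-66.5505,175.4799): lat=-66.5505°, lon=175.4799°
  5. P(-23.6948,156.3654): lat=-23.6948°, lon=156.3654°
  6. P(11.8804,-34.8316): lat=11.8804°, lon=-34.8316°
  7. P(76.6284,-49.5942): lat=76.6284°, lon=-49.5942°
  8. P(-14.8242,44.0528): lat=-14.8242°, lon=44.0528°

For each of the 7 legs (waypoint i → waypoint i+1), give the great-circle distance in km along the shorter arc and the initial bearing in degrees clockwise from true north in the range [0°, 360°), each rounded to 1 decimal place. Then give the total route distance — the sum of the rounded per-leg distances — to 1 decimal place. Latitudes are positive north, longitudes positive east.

Leg 1: dist=3717.7 km, bearing=165.1°
Leg 2: dist=2570.7 km, bearing=78.0°
Leg 3: dist=5691.5 km, bearing=170.7°
Leg 4: dist=4950.6 km, bearing=334.7°
Leg 5: dist=18247.5 km, bearing=136.1°
Leg 6: dist=7252.2 km, bearing=356.3°
Leg 7: dist=11704.0 km, bearing=90.0°
Total: 54134.2 km

Leg 1: φ1=-0.8314347, φ2=-1.3488446, Δφ=-0.5174098, Δλ=0.6969047 rad; a=sin²(Δφ/2)+cosφ1·cosφ2·sin²(Δλ/2)=0.0827412128; c=2·atan2(√a, √(1-a))=0.583539698; dist=6371·c=3717.731 ≈ 3717.7 km; running total=3717.7 km
Leg 1 bearing: y=sinΔλ·cosφ2=0.14129236, x=cosφ1·sinφ2-sinφ1·cosφ2·cosΔλ=-0.53255693; θ=atan2(y, x)=165.1412° ≈ 165.1°
Leg 2: φ1=-1.3488446, φ2=-1.0741838, Δφ=0.2746607, Δλ=0.9376363 rad; a=sin²(Δφ/2)+cosφ1·cosφ2·sin²(Δλ/2)=0.0401534390; c=2·atan2(√a, √(1-a))=0.403498138; dist=6371·c=2570.687 ≈ 2570.7 km; running total=6288.4 km
Leg 2 bearing: y=sinΔλ·cosφ2=0.38409574, x=cosφ1·sinφ2-sinφ1·cosφ2·cosΔλ=0.08145565; θ=atan2(y, x)=78.0266° ≈ 78.0°
Leg 3: φ1=-1.0741838, φ2=-1.1615253, Δφ=-0.0873415, Δλ=2.8182739 rad; a=sin²(Δφ/2)+cosφ1·cosφ2·sin²(Δλ/2)=0.1865928101; c=2·atan2(√a, √(1-a))=0.893338359; dist=6371·c=5691.459 ≈ 5691.5 km; running total=11979.9 km
Leg 3 bearing: y=sinΔλ·cosφ2=0.12643175, x=cosφ1·sinφ2-sinφ1·cosφ2·cosΔλ=-0.76884247; θ=atan2(y, x)=170.6616° ≈ 170.7°
Leg 4: φ1=-1.1615253, φ2=-0.4135523, Δφ=0.7479731, Δλ=-0.3336110 rad; a=sin²(Δφ/2)+cosφ1·cosφ2·sin²(Δλ/2)=0.1435107324; c=2·atan2(√a, √(1-a))=0.777059385; dist=6371·c=4950.645 ≈ 4950.6 km; running total=16930.5 km
Leg 4 bearing: y=sinΔλ·cosφ2=-0.29985210, x=cosφ1·sinφ2-sinφ1·cosφ2·cosΔλ=0.63383778; θ=atan2(y, x)=-25.3176° <0 so +360° → 334.6824° ≈ 334.7°
Leg 5: φ1=-0.4135523, φ2=0.2073521, Δφ=0.6209044, Δλ=-3.3370172 rad; a=sin²(Δφ/2)+cosφ1·cosφ2·sin²(Δλ/2)=0.9808796440; c=2·atan2(√a, √(1-a))=2.864150935; dist=6371·c=18247.506 ≈ 18247.5 km; running total=35178.0 km
Leg 5 bearing: y=sinΔλ·cosφ2=0.19002349, x=cosφ1·sinφ2-sinφ1·cosφ2·cosΔλ=-0.19725655; θ=atan2(y, x)=136.0700° ≈ 136.1°
Leg 6: φ1=0.2073521, φ2=1.3374179, Δφ=1.1300658, Δλ=-0.2576560 rad; a=sin²(Δφ/2)+cosφ1·cosφ2·sin²(Δλ/2)=0.2904351301; c=2·atan2(√a, √(1-a))=1.138309733; dist=6371·c=7252.171 ≈ 7252.2 km; running total=42430.2 km
Leg 6 bearing: y=sinΔλ·cosφ2=-0.05892988, x=cosφ1·sinφ2-sinφ1·cosφ2·cosΔλ=0.90601188; θ=atan2(y, x)=-3.7215° <0 so +360° → 356.2785° ≈ 356.3°
Leg 7: φ1=1.3374179, φ2=-0.2587311, Δφ=-1.5961490, Δλ=1.6344485 rad; a=sin²(Δφ/2)+cosφ1·cosφ2·sin²(Δλ/2)=0.6315695170; c=2·atan2(√a, √(1-a))=1.837070794; dist=6371·c=11703.978 ≈ 11704.0 km; running total=54134.2 km
Leg 7 bearing: y=sinΔλ·cosφ2=0.96475770, x=cosφ1·sinφ2-sinφ1·cosφ2·cosΔλ=0.00065470; θ=atan2(y, x)=89.9611° ≈ 90.0°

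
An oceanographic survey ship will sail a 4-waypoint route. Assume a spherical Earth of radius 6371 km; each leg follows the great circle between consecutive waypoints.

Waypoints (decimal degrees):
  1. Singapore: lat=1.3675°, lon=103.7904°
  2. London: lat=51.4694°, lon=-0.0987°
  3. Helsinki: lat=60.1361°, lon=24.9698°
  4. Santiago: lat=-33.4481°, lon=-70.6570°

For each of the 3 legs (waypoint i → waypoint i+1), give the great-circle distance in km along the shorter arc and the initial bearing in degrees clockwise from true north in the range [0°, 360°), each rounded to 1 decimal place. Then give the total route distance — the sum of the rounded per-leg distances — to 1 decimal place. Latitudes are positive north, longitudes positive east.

Leg 1: dist=10843.4 km, bearing=322.4°
Leg 2: dist=1822.5 km, bearing=48.4°
Leg 3: dist=13482.0 km, bearing=256.2°
Total: 26147.9 km

Leg 1: φ1=0.0238674, φ2=0.8983105, Δφ=0.8744431, Δλ=-1.8132069 rad; a=sin²(Δφ/2)+cosφ1·cosφ2·sin²(Δλ/2)=0.5654095685; c=2·atan2(√a, √(1-a))=1.701991499; dist=6371·c=10843.388 ≈ 10843.4 km; running total=10843.4 km
Leg 1 bearing: y=sinΔλ·cosφ2=-0.60471932, x=cosφ1·sinφ2-sinφ1·cosφ2·cosΔλ=0.78562135; θ=atan2(y, x)=-37.5867° <0 so +360° → 322.4133° ≈ 322.4°
Leg 2: φ1=0.8983105, φ2=1.0495729, Δφ=0.1512625, Δλ=0.4375279 rad; a=sin²(Δφ/2)+cosφ1·cosφ2·sin²(Δλ/2)=0.0203185552; c=2·atan2(√a, √(1-a))=0.286060698; dist=6371·c=1822.493 ≈ 1822.5 km; running total=12665.9 km
Leg 2 bearing: y=sinΔλ·cosφ2=0.21097853, x=cosφ1·sinφ2-sinφ1·cosφ2·cosΔλ=0.18737904; θ=atan2(y, x)=48.3904° ≈ 48.4°
Leg 3: φ1=1.0495729, φ2=-0.5837795, Δφ=-1.6333524, Δλ=-1.6690025 rad; a=sin²(Δφ/2)+cosφ1·cosφ2·sin²(Δλ/2)=0.7593635281; c=2·atan2(√a, √(1-a))=2.116157676; dist=6371·c=13482.041 ≈ 13482.0 km; running total=26147.9 km
Leg 3 bearing: y=sinΔλ·cosφ2=-0.83036508, x=cosφ1·sinφ2-sinφ1·cosφ2·cosΔλ=-0.20350942; θ=atan2(y, x)=-103.7709° <0 so +360° → 256.2291° ≈ 256.2°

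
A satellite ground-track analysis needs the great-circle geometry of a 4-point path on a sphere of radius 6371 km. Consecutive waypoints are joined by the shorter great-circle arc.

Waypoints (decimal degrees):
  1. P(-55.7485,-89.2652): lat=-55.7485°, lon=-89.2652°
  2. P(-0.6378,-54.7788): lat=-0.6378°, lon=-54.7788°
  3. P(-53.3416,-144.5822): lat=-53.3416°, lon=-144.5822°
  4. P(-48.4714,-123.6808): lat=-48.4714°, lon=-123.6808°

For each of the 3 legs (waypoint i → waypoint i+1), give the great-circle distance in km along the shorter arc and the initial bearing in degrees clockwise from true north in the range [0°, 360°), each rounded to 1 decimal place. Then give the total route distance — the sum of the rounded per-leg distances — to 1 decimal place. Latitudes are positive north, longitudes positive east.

Leg 1: φ1=-0.9729949, φ2=-0.0111317, Δφ=0.9618632, Δλ=0.6019012 rad; a=sin²(Δφ/2)+cosφ1·cosφ2·sin²(Δλ/2)=0.2634559847; c=2·atan2(√a, √(1-a))=1.078003752; dist=6371·c=6867.962 ≈ 6868.0 km; running total=6868.0 km
Leg 1 bearing: y=sinΔλ·cosφ2=0.56617552, x=cosφ1·sinφ2-sinφ1·cosφ2·cosΔλ=0.67500592; θ=atan2(y, x)=39.9890° ≈ 40.0°
Leg 2: φ1=-0.0111317, φ2=-0.9309865, Δφ=-0.9198548, Δλ=-1.5673650 rad; a=sin²(Δφ/2)+cosφ1·cosφ2·sin²(Δλ/2)=0.4945108551; c=2·atan2(√a, √(1-a))=1.559817816; dist=6371·c=9937.599 ≈ 9937.6 km; running total=16805.6 km
Leg 2 bearing: y=sinΔλ·cosφ2=-0.59703934, x=cosφ1·sinφ2-sinφ1·cosφ2·cosΔλ=-0.80213684; θ=atan2(y, x)=-143.3393° <0 so +360° → 216.6607° ≈ 216.7°
Leg 3: φ1=-0.9309865, φ2=-0.8459855, Δφ=0.0850010, Δλ=0.3647982 rad; a=sin²(Δφ/2)+cosφ1·cosφ2·sin²(Δλ/2)=0.0148290412; c=2·atan2(√a, √(1-a))=0.244155087; dist=6371·c=1555.512 ≈ 1555.5 km; running total=18361.1 km
Leg 3 bearing: y=sinΔλ·cosφ2=0.23653022, x=cosφ1·sinφ2-sinφ1·cosφ2·cosΔλ=0.04990007; θ=atan2(y, x)=78.0872° ≈ 78.1°

Leg 1: dist=6868.0 km, bearing=40.0°
Leg 2: dist=9937.6 km, bearing=216.7°
Leg 3: dist=1555.5 km, bearing=78.1°
Total: 18361.1 km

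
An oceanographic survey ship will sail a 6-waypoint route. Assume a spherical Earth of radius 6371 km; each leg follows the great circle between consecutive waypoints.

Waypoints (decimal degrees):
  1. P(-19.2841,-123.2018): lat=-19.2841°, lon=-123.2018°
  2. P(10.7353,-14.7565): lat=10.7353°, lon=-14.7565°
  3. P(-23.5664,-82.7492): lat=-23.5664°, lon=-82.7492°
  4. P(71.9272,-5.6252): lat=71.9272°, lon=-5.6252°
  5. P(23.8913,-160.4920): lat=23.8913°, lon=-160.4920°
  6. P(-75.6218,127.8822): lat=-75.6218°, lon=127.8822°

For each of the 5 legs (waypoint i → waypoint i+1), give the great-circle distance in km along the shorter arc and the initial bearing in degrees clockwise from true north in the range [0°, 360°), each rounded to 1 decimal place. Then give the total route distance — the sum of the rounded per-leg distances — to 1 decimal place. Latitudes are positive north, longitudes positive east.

Leg 1: dist=12319.2 km, bearing=85.5°
Leg 2: dist=8312.1 km, bearing=241.7°
Leg 3: dist=12060.7 km, bearing=18.6°
Leg 4: dist=9188.3 km, bearing=336.9°
Leg 5: dist=12087.8 km, bearing=194.4°
Total: 53968.1 km

Leg 1: φ1=-0.3365710, φ2=0.1873663, Δφ=0.5239374, Δλ=1.8927275 rad; a=sin²(Δφ/2)+cosφ1·cosφ2·sin²(Δλ/2)=0.6774683780; c=2·atan2(√a, √(1-a))=1.933642745; dist=6371·c=12319.238 ≈ 12319.2 km; running total=12319.2 km
Leg 1 bearing: y=sinΔλ·cosφ2=0.93202351, x=cosφ1·sinφ2-sinφ1·cosφ2·cosΔλ=0.07315793; θ=atan2(y, x)=85.5118° ≈ 85.5°
Leg 2: φ1=0.1873663, φ2=-0.4113113, Δφ=-0.5986776, Δλ=-1.1866965 rad; a=sin²(Δφ/2)+cosφ1·cosφ2·sin²(Δλ/2)=0.3685066847; c=2·atan2(√a, √(1-a))=1.304679827; dist=6371·c=8312.115 ≈ 8312.1 km; running total=20631.3 km
Leg 2 bearing: y=sinΔλ·cosφ2=-0.84981051, x=cosφ1·sinφ2-sinφ1·cosφ2·cosΔλ=-0.45679331; θ=atan2(y, x)=-118.2591° <0 so +360° → 241.7409° ≈ 241.7°
Leg 3: φ1=-0.4113113, φ2=1.2553665, Δφ=1.6666777, Δλ=1.3460677 rad; a=sin²(Δφ/2)+cosφ1·cosφ2·sin²(Δλ/2)=0.6583603559; c=2·atan2(√a, √(1-a))=1.893066537; dist=6371·c=12060.727 ≈ 12060.7 km; running total=32692.0 km
Leg 3 bearing: y=sinΔλ·cosφ2=0.30242443, x=cosφ1·sinφ2-sinφ1·cosφ2·cosΔλ=0.89901471; θ=atan2(y, x)=18.5927° ≈ 18.6°
Leg 4: φ1=1.2553665, φ2=0.4169818, Δφ=-0.8383846, Δλ=-2.7029356 rad; a=sin²(Δφ/2)+cosφ1·cosφ2·sin²(Δλ/2)=0.4358839503; c=2·atan2(√a, √(1-a))=1.442210171; dist=6371·c=9188.321 ≈ 9188.3 km; running total=41880.3 km
Leg 4 bearing: y=sinΔλ·cosφ2=-0.38833180, x=cosφ1·sinφ2-sinφ1·cosφ2·cosΔλ=0.91255408; θ=atan2(y, x)=-23.0519° <0 so +360° → 336.9481° ≈ 336.9°
Leg 5: φ1=0.4169818, φ2=-1.3198494, Δφ=-1.7368312, Δλ=5.0330793 rad; a=sin²(Δφ/2)+cosφ1·cosφ2·sin²(Δλ/2)=0.6603739650; c=2·atan2(√a, √(1-a))=1.897315360; dist=6371·c=12087.796 ≈ 12087.8 km; running total=53968.1 km
Leg 5 bearing: y=sinΔλ·cosφ2=-0.23566143, x=cosφ1·sinφ2-sinφ1·cosφ2·cosΔλ=-0.91737912; θ=atan2(y, x)=-165.5931° <0 so +360° → 194.4069° ≈ 194.4°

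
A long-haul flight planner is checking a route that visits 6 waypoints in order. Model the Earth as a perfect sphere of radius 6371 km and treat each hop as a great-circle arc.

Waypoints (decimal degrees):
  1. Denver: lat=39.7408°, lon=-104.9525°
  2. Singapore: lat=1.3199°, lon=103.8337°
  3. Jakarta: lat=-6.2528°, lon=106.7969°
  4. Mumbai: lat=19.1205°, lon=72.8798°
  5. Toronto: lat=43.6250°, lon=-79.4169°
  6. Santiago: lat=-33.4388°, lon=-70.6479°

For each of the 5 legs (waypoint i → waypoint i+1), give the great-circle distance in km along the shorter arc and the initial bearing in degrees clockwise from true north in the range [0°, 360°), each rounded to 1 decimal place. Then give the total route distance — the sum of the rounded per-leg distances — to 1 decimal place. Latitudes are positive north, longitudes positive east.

Leg 1: dist=14591.5 km, bearing=320.2°
Leg 2: dist=904.0 km, bearing=158.7°
Leg 3: dist=4664.7 km, bearing=307.9°
Leg 4: dist=12487.8 km, bearing=338.7°
Leg 5: dist=8615.2 km, bearing=172.5°
Total: 41263.2 km

Leg 1: φ1=0.6936078, φ2=0.0230366, Δφ=-0.6705712, Δλ=3.6440066 rad; a=sin²(Δφ/2)+cosφ1·cosφ2·sin²(Δλ/2)=0.8295076183; c=2·atan2(√a, √(1-a))=2.290305035; dist=6371·c=14591.533 ≈ 14591.5 km; running total=14591.5 km
Leg 1 bearing: y=sinΔλ·cosφ2=-0.48141483, x=cosφ1·sinφ2-sinφ1·cosφ2·cosΔλ=0.57787428; θ=atan2(y, x)=-39.7970° <0 so +360° → 320.2030° ≈ 320.2°
Leg 2: φ1=0.0230366, φ2=-0.1091319, Δφ=-0.1321685, Δλ=0.0517176 rad; a=sin²(Δφ/2)+cosφ1·cosφ2·sin²(Δλ/2)=0.0050251527; c=2·atan2(√a, √(1-a))=0.141895634; dist=6371·c=904.017 ≈ 904.0 km; running total=15495.5 km
Leg 2 bearing: y=sinΔλ·cosφ2=0.05138701, x=cosφ1·sinφ2-sinφ1·cosφ2·cosΔλ=-0.13175347; θ=atan2(y, x)=158.6930° ≈ 158.7°
Leg 3: φ1=-0.1091319, φ2=0.3337157, Δφ=0.4428476, Δλ=-0.5919651 rad; a=sin²(Δφ/2)+cosφ1·cosφ2·sin²(Δλ/2)=0.1281378126; c=2·atan2(√a, √(1-a))=0.732171746; dist=6371·c=4664.666 ≈ 4664.7 km; running total=20160.2 km
Leg 3 bearing: y=sinΔλ·cosφ2=-0.52720933, x=cosφ1·sinφ2-sinφ1·cosφ2·cosΔλ=0.41100411; θ=atan2(y, x)=-52.0606° <0 so +360° → 307.9394° ≈ 307.9°
Leg 4: φ1=0.3337157, φ2=0.7613999, Δφ=0.4276842, Δλ=-2.6580789 rad; a=sin²(Δφ/2)+cosφ1·cosφ2·sin²(Δλ/2)=0.6897709874; c=2·atan2(√a, √(1-a))=1.960097504; dist=6371·c=12487.781 ≈ 12487.8 km; running total=32648.0 km
Leg 4 bearing: y=sinΔλ·cosφ2=-0.33652254, x=cosφ1·sinφ2-sinφ1·cosφ2·cosΔλ=0.86180071; θ=atan2(y, x)=-21.3300° <0 so +360° → 338.6700° ≈ 338.7°
Leg 5: φ1=0.7613999, φ2=-0.5836172, Δφ=-1.3450170, Δλ=0.1530479 rad; a=sin²(Δφ/2)+cosφ1·cosφ2·sin²(Δλ/2)=0.3915974121; c=2·atan2(√a, √(1-a))=1.352255717; dist=6371·c=8615.221 ≈ 8615.2 km; running total=41263.2 km
Leg 5 bearing: y=sinΔλ·cosφ2=0.12721664, x=cosφ1·sinφ2-sinφ1·cosφ2·cosΔλ=-0.96789020; θ=atan2(y, x)=172.5121° ≈ 172.5°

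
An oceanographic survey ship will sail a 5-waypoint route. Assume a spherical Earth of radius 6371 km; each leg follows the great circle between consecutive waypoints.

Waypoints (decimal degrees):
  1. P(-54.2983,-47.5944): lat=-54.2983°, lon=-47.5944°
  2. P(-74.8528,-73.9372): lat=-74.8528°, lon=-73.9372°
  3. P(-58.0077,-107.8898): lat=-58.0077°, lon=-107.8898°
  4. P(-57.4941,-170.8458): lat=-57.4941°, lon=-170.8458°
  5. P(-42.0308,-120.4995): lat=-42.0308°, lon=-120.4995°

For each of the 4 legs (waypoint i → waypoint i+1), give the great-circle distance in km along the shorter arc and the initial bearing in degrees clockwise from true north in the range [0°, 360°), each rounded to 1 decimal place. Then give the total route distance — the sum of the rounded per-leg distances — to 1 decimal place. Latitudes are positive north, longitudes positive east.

Leg 1: dist=2557.5 km, bearing=197.3°
Leg 2: dist=2336.7 km, bearing=304.4°
Leg 3: dist=3598.3 km, bearing=243.4°
Leg 4: dist=3889.5 km, bearing=86.0°
Total: 12382.0 km

Leg 1: φ1=-0.9476841, φ2=-1.3064278, Δφ=-0.3587437, Δλ=-0.4597686 rad; a=sin²(Δφ/2)+cosφ1·cosφ2·sin²(Δλ/2)=0.0397480884; c=2·atan2(√a, √(1-a))=0.401428364; dist=6371·c=2557.500 ≈ 2557.5 km; running total=2557.5 km
Leg 1 bearing: y=sinΔλ·cosφ2=-0.11594936, x=cosφ1·sinφ2-sinφ1·cosφ2·cosΔλ=-0.37313330; θ=atan2(y, x)=-162.7376° <0 so +360° → 197.2624° ≈ 197.3°
Leg 2: φ1=-1.3064278, φ2=-1.0124254, Δφ=0.2940025, Δλ=-0.5925847 rad; a=sin²(Δφ/2)+cosφ1·cosφ2·sin²(Δλ/2)=0.0332560007; c=2·atan2(√a, √(1-a))=0.366776970; dist=6371·c=2336.736 ≈ 2336.7 km; running total=4894.2 km
Leg 2 bearing: y=sinΔλ·cosφ2=-0.29589989, x=cosφ1·sinφ2-sinφ1·cosφ2·cosΔλ=0.20259174; θ=atan2(y, x)=-55.6020° <0 so +360° → 304.3980° ≈ 304.4°
Leg 3: φ1=-1.0124254, φ2=-1.0034613, Δφ=0.0089640, Δλ=-1.0987895 rad; a=sin²(Δφ/2)+cosφ1·cosφ2·sin²(Δλ/2)=0.0776499348; c=2·atan2(√a, √(1-a))=0.564791660; dist=6371·c=3598.288 ≈ 3598.3 km; running total=8492.5 km
Leg 3 bearing: y=sinΔλ·cosφ2=-0.47862734, x=cosφ1·sinφ2-sinφ1·cosφ2·cosΔλ=-0.23957788; θ=atan2(y, x)=-116.5903° <0 so +360° → 243.4097° ≈ 243.4°
Leg 4: φ1=-1.0034613, φ2=-0.7335758, Δφ=0.2698855, Δλ=0.8787087 rad; a=sin²(Δφ/2)+cosφ1·cosφ2·sin²(Δλ/2)=0.0903186039; c=2·atan2(√a, √(1-a))=0.610497714; dist=6371·c=3889.481 ≈ 3889.5 km; running total=12382.0 km
Leg 4 bearing: y=sinΔλ·cosφ2=0.57188169, x=cosφ1·sinφ2-sinφ1·cosφ2·cosΔλ=0.03994934; θ=atan2(y, x)=86.0040° ≈ 86.0°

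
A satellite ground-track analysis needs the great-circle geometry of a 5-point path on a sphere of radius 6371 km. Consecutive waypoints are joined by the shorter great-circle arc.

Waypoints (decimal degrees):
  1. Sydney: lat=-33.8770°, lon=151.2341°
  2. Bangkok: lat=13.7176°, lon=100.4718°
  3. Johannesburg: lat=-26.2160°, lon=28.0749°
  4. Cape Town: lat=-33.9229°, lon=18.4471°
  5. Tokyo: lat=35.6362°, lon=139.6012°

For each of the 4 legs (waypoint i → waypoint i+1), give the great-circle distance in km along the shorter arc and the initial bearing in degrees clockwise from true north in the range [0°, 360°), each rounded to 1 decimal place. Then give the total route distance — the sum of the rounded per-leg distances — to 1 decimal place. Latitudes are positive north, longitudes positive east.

Leg 1: dist=7538.0 km, bearing=305.6°
Leg 2: dist=8991.4 km, bearing=240.0°
Leg 3: dist=1260.8 km, bearing=224.9°
Leg 4: dist=14720.0 km, bearing=70.3°
Total: 32510.2 km

Leg 1: φ1=-0.5912652, φ2=0.2394173, Δφ=0.8306825, Δλ=-0.8859693 rad; a=sin²(Δφ/2)+cosφ1·cosφ2·sin²(Δλ/2)=0.3110026831; c=2·atan2(√a, √(1-a))=1.183167062; dist=6371·c=7537.957 ≈ 7538.0 km; running total=7538.0 km
Leg 1 bearing: y=sinΔλ·cosφ2=-0.75243605, x=cosφ1·sinφ2-sinφ1·cosφ2·cosΔλ=0.53940712; θ=atan2(y, x)=-54.3640° <0 so +360° → 305.6360° ≈ 305.6°
Leg 2: φ1=0.2394173, φ2=-0.4575555, Δφ=-0.6969728, Δλ=-1.2635643 rad; a=sin²(Δφ/2)+cosφ1·cosφ2·sin²(Δλ/2)=0.4205912738; c=2·atan2(√a, √(1-a))=1.411303539; dist=6371·c=8991.415 ≈ 8991.4 km; running total=16529.4 km
Leg 2 bearing: y=sinΔλ·cosφ2=-0.85512607, x=cosφ1·sinφ2-sinφ1·cosφ2·cosΔλ=-0.49349409; θ=atan2(y, x)=-119.9893° <0 so +360° → 240.0107° ≈ 240.0°
Leg 3: φ1=-0.4575555, φ2=-0.5920663, Δφ=-0.1345108, Δλ=-0.1680368 rad; a=sin²(Δφ/2)+cosφ1·cosφ2·sin²(Δλ/2)=0.0097591397; c=2·atan2(√a, √(1-a))=0.197899499; dist=6371·c=1260.818 ≈ 1260.8 km; running total=17790.2 km
Leg 3 bearing: y=sinΔλ·cosφ2=-0.13877988, x=cosφ1·sinφ2-sinφ1·cosφ2·cosΔλ=-0.13926859; θ=atan2(y, x)=-135.1007° <0 so +360° → 224.8993° ≈ 224.9°
Leg 4: φ1=-0.5920663, φ2=0.6219690, Δφ=1.2140353, Δλ=2.1145379 rad; a=sin²(Δφ/2)+cosφ1·cosφ2·sin²(Δλ/2)=0.8370247899; c=2·atan2(√a, √(1-a))=2.310473636; dist=6371·c=14720.028 ≈ 14720.0 km; running total=32510.2 km
Leg 4 bearing: y=sinΔλ·cosφ2=0.69551965, x=cosφ1·sinφ2-sinφ1·cosφ2·cosΔλ=0.24881635; θ=atan2(y, x)=70.3158° ≈ 70.3°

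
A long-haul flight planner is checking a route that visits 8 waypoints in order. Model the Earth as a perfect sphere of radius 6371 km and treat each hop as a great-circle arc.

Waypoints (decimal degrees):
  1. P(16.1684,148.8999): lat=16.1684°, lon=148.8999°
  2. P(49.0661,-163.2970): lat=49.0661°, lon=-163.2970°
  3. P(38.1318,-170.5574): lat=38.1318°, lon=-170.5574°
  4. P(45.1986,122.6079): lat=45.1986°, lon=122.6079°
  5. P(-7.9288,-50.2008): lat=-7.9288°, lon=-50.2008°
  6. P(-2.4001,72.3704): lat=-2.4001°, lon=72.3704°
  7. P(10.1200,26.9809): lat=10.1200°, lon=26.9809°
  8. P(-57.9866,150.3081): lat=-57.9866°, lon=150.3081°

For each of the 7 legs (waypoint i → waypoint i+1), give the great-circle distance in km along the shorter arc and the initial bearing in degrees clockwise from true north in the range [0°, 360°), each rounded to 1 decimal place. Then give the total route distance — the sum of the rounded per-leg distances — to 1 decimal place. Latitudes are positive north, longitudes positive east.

Leg 1: dist=5640.4 km, bearing=38.8°
Leg 2: dist=1347.6 km, bearing=208.3°
Leg 3: dist=5447.6 km, bearing=300.9°
Leg 4: dist=15813.5 km, bearing=348.3°
Leg 5: dist=13543.5 km, bearing=97.8°
Leg 6: dist=5214.0 km, bearing=286.3°
Leg 7: dist=12879.8 km, bearing=150.5°
Total: 59886.4 km

Leg 1: φ1=0.2821918, φ2=0.8563650, Δφ=0.5741732, Δλ=-5.4488638 rad; a=sin²(Δφ/2)+cosφ1·cosφ2·sin²(Δλ/2)=0.1834805496; c=2·atan2(√a, √(1-a))=0.885323766; dist=6371·c=5640.398 ≈ 5640.4 km; running total=5640.4 km
Leg 1 bearing: y=sinΔλ·cosφ2=0.48539003, x=cosφ1·sinφ2-sinφ1·cosφ2·cosΔλ=0.60304085; θ=atan2(y, x)=38.8307° ≈ 38.8°
Leg 2: φ1=0.8563650, φ2=0.6655255, Δφ=-0.1908395, Δλ=-0.1267179 rad; a=sin²(Δφ/2)+cosφ1·cosφ2·sin²(Δλ/2)=0.0111434273; c=2·atan2(√a, √(1-a))=0.211518955; dist=6371·c=1347.587 ≈ 1347.6 km; running total=6988.0 km
Leg 2 bearing: y=sinΔλ·cosφ2=-0.09940879, x=cosφ1·sinφ2-sinφ1·cosφ2·cosΔλ=-0.18491863; θ=atan2(y, x)=-151.7384° <0 so +360° → 208.2616° ≈ 208.3°
Leg 3: φ1=0.6655255, φ2=0.7888644, Δφ=0.1233389, Δλ=5.1166997 rad; a=sin²(Δφ/2)+cosφ1·cosφ2·sin²(Δλ/2)=0.1719135868; c=2·atan2(√a, √(1-a))=0.855060540; dist=6371·c=5447.591 ≈ 5447.6 km; running total=12435.6 km
Leg 3 bearing: y=sinΔλ·cosφ2=-0.64783814, x=cosφ1·sinφ2-sinφ1·cosφ2·cosΔλ=0.38696637; θ=atan2(y, x)=-59.1493° <0 so +360° → 300.8507° ≈ 300.9°
Leg 4: φ1=0.7888644, φ2=-0.1383837, Δφ=-0.9272481, Δλ=-3.0160808 rad; a=sin²(Δφ/2)+cosφ1·cosφ2·sin²(Δλ/2)=0.8951513921; c=2·atan2(√a, √(1-a))=2.482099334; dist=6371·c=15813.455 ≈ 15813.5 km; running total=28249.1 km
Leg 4 bearing: y=sinΔλ·cosφ2=-0.12398587, x=cosφ1·sinφ2-sinφ1·cosφ2·cosΔλ=0.60004084; θ=atan2(y, x)=-11.6747° <0 so +360° → 348.3253° ≈ 348.3°
Leg 5: φ1=-0.1383837, φ2=-0.0418896, Δφ=0.0964940, Δλ=2.1392710 rad; a=sin²(Δφ/2)+cosφ1·cosφ2·sin²(Δλ/2)=0.7634781868; c=2·atan2(√a, √(1-a))=2.125811709; dist=6371·c=13543.546 ≈ 13543.5 km; running total=41792.6 km
Leg 5 bearing: y=sinΔλ·cosφ2=0.84198383, x=cosφ1·sinφ2-sinφ1·cosφ2·cosΔλ=-0.11567283; θ=atan2(y, x)=97.8224° ≈ 97.8°
Leg 6: φ1=-0.0418896, φ2=0.1766273, Δφ=0.2185170, Δλ=-0.7921962 rad; a=sin²(Δφ/2)+cosφ1·cosφ2·sin²(Δλ/2)=0.1583037241; c=2·atan2(√a, √(1-a))=0.818396733; dist=6371·c=5214.006 ≈ 5214.0 km; running total=47006.6 km
Leg 6 bearing: y=sinΔλ·cosφ2=-0.70082159, x=cosφ1·sinφ2-sinφ1·cosφ2·cosΔλ=0.20450848; θ=atan2(y, x)=-73.7321° <0 so +360° → 286.2679° ≈ 286.3°
Leg 7: φ1=0.1766273, φ2=-1.0120571, Δφ=-1.1886844, Δλ=2.1524657 rad; a=sin²(Δφ/2)+cosφ1·cosφ2·sin²(Δλ/2)=0.7178573110; c=2·atan2(√a, √(1-a))=2.021628401; dist=6371·c=12879.795 ≈ 12879.8 km; running total=59886.4 km
Leg 7 bearing: y=sinΔλ·cosφ2=0.44293796, x=cosφ1·sinφ2-sinφ1·cosφ2·cosΔλ=-0.78355519; θ=atan2(y, x)=150.5208° ≈ 150.5°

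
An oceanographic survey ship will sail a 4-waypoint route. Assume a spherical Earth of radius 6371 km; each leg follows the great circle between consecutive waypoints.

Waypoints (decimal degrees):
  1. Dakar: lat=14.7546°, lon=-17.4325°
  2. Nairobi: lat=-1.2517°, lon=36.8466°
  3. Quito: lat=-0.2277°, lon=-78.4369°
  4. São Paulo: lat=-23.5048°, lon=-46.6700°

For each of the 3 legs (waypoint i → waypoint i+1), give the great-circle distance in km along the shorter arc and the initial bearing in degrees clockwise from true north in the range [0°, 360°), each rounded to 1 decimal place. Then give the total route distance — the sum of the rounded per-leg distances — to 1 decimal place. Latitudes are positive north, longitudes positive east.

Leg 1: dist=6229.3 km, bearing=101.8°
Leg 2: dist=12817.6 km, bearing=269.2°
Leg 3: dist=4295.1 km, bearing=129.3°
Total: 23342.0 km

Leg 1: φ1=0.2575163, φ2=-0.0218463, Δφ=-0.2793626, Δλ=0.9473490 rad; a=sin²(Δφ/2)+cosφ1·cosφ2·sin²(Δλ/2)=0.2205562161; c=2·atan2(√a, √(1-a))=0.977752637; dist=6371·c=6229.262 ≈ 6229.3 km; running total=6229.3 km
Leg 1 bearing: y=sinΔλ·cosφ2=0.81167688, x=cosφ1·sinφ2-sinφ1·cosφ2·cosΔλ=-0.16978022; θ=atan2(y, x)=101.8143° ≈ 101.8°
Leg 2: φ1=-0.0218463, φ2=-0.0039741, Δφ=0.0178722, Δλ=-2.0120766 rad; a=sin²(Δφ/2)+cosφ1·cosφ2·sin²(Δλ/2)=0.7134526950; c=2·atan2(√a, √(1-a))=2.011864209; dist=6371·c=12817.587 ≈ 12817.6 km; running total=19046.9 km
Leg 2 bearing: y=sinΔλ·cosφ2=-0.90419844, x=cosφ1·sinφ2-sinφ1·cosφ2·cosΔλ=-0.01330283; θ=atan2(y, x)=-90.8429° <0 so +360° → 269.1571° ≈ 269.2°
Leg 3: φ1=-0.0039741, φ2=-0.4102362, Δφ=-0.4062620, Δλ=0.5544370 rad; a=sin²(Δφ/2)+cosφ1·cosφ2·sin²(Δλ/2)=0.1093839417; c=2·atan2(√a, √(1-a))=0.674159155; dist=6371·c=4295.068 ≈ 4295.1 km; running total=23342.0 km
Leg 3 bearing: y=sinΔλ·cosφ2=0.48278219, x=cosφ1·sinφ2-sinφ1·cosφ2·cosΔλ=-0.39572432; θ=atan2(y, x)=129.3406° ≈ 129.3°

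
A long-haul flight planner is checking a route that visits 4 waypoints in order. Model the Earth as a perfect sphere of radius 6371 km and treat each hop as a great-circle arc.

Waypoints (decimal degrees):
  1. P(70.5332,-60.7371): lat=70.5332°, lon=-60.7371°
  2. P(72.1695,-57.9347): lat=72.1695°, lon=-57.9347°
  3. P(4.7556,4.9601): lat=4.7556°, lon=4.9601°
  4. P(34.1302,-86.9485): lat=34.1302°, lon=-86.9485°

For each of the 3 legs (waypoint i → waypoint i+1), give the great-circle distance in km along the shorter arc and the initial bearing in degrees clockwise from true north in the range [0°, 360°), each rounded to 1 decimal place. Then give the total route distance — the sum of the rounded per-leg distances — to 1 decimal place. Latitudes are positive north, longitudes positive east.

Leg 1: φ1=1.2310366, φ2=1.2595954, Δφ=0.0285588, Δλ=0.0489111 rad; a=sin²(Δφ/2)+cosφ1·cosφ2·sin²(Δλ/2)=0.0002649061; c=2·atan2(√a, √(1-a))=0.032553309; dist=6371·c=207.397 ≈ 207.4 km; running total=207.4 km
Leg 1 bearing: y=sinΔλ·cosφ2=0.01497071, x=cosφ1·sinφ2-sinφ1·cosφ2·cosΔλ=0.02890020; θ=atan2(y, x)=27.3848° ≈ 27.4°
Leg 2: φ1=1.2595954, φ2=0.0830009, Δφ=-1.1765945, Δλ=1.0977213 rad; a=sin²(Δφ/2)+cosφ1·cosφ2·sin²(Δλ/2)=0.3910216877; c=2·atan2(√a, √(1-a))=1.351076059; dist=6371·c=8607.706 ≈ 8607.7 km; running total=8815.1 km
Leg 2 bearing: y=sinΔλ·cosφ2=0.88710696, x=cosφ1·sinφ2-sinφ1·cosφ2·cosΔλ=-0.40686135; θ=atan2(y, x)=114.6380° ≈ 114.6°
Leg 3: φ1=0.0830009, φ2=0.5956844, Δφ=0.5126835, Δλ=-1.6041077 rad; a=sin²(Δφ/2)+cosφ1·cosφ2·sin²(Δλ/2)=0.4904788296; c=2·atan2(√a, √(1-a))=1.551752835; dist=6371·c=9886.217 ≈ 9886.2 km; running total=18701.3 km
Leg 3 bearing: y=sinΔλ·cosφ2=-0.82730549, x=cosφ1·sinφ2-sinφ1·cosφ2·cosΔλ=0.56142944; θ=atan2(y, x)=-55.8382° <0 so +360° → 304.1618° ≈ 304.2°

Leg 1: dist=207.4 km, bearing=27.4°
Leg 2: dist=8607.7 km, bearing=114.6°
Leg 3: dist=9886.2 km, bearing=304.2°
Total: 18701.3 km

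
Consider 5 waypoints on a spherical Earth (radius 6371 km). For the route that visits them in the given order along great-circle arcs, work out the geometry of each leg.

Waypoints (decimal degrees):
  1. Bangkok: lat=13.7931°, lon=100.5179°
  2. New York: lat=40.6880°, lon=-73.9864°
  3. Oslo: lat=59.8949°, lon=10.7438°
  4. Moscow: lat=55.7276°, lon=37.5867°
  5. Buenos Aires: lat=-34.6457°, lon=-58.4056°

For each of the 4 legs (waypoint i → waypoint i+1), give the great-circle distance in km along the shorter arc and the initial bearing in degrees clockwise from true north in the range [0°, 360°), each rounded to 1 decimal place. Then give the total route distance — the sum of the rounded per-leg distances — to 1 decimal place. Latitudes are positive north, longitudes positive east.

Leg 1: dist=13930.6 km, bearing=354.9°
Leg 2: dist=5916.3 km, bearing=38.6°
Leg 3: dist=1643.3 km, bearing=94.5°
Leg 4: dist=13477.8 km, bearing=253.1°
Total: 34968.0 km

Leg 1: φ1=0.2407350, φ2=0.7101396, Δφ=0.4694046, Δλ=-3.0456746 rad; a=sin²(Δφ/2)+cosφ1·cosφ2·sin²(Δλ/2)=0.7887932541; c=2·atan2(√a, √(1-a))=2.186565398; dist=6371·c=13930.608 ≈ 13930.6 km; running total=13930.6 km
Leg 1 bearing: y=sinΔλ·cosφ2=-0.07262040, x=cosφ1·sinφ2-sinφ1·cosφ2·cosΔλ=0.81309292; θ=atan2(y, x)=-5.1038° <0 so +360° → 354.8962° ≈ 354.9°
Leg 2: φ1=0.7101396, φ2=1.0453632, Δφ=0.3352236, Δλ=1.4788210 rad; a=sin²(Δφ/2)+cosφ1·cosφ2·sin²(Δλ/2)=0.2005350383; c=2·atan2(√a, √(1-a))=0.928632144; dist=6371·c=5916.315 ≈ 5916.3 km; running total=19846.9 km
Leg 2 bearing: y=sinΔλ·cosφ2=0.49946766, x=cosφ1·sinφ2-sinφ1·cosφ2·cosΔλ=0.62595128; θ=atan2(y, x)=38.5875° ≈ 38.6°
Leg 3: φ1=1.0453632, φ2=0.9726301, Δφ=-0.0727331, Δλ=0.4684970 rad; a=sin²(Δφ/2)+cosφ1·cosφ2·sin²(Δλ/2)=0.0165396606; c=2·atan2(√a, √(1-a))=0.257927590; dist=6371·c=1643.257 ≈ 1643.3 km; running total=21490.2 km
Leg 3 bearing: y=sinΔλ·cosφ2=0.25427807, x=cosφ1·sinφ2-sinφ1·cosφ2·cosΔλ=-0.02017588; θ=atan2(y, x)=94.5367° ≈ 94.5°
Leg 4: φ1=0.9726301, φ2=-0.6046815, Δφ=-1.5773116, Δλ=-1.6753817 rad; a=sin²(Δφ/2)+cosφ1·cosφ2·sin²(Δλ/2)=0.7590774234; c=2·atan2(√a, √(1-a))=2.115488514; dist=6371·c=13477.777 ≈ 13477.8 km; running total=34968.0 km
Leg 4 bearing: y=sinΔλ·cosφ2=-0.81818799, x=cosφ1·sinφ2-sinφ1·cosφ2·cosΔλ=-0.24916654; θ=atan2(y, x)=-106.9373° <0 so +360° → 253.0627° ≈ 253.1°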